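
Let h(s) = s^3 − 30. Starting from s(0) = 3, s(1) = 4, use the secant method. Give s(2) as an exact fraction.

114/37

h(3) = −3, h(4) = 34. s(2) = 4 − 34·(4 − 3)/(34 − (−3)) = 114/37.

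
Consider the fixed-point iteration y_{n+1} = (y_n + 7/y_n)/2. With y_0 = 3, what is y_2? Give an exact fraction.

127/48

y_1 = (3 + 7/3)/2 = 8/3.
y_2 = (8/3 + 7/(8/3))/2 = 127/48.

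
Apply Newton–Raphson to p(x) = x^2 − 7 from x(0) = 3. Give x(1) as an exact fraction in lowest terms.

p'(x) = 2x.
p(3) = 2, p'(3) = 6, so x(1) = 3 − 2/6 = 8/3.

8/3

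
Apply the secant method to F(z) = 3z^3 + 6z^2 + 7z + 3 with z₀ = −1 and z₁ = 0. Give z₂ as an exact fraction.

−3/4

F(−1) = −1, F(0) = 3. z₂ = 0 − 3·(0 − (−1))/(3 − (−1)) = −3/4.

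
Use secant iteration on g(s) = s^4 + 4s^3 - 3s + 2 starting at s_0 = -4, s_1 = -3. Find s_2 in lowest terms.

g(-4) = 14, g(-3) = -16. s_2 = (-3) - (-16)·((-3) - (-4))/((-16) - 14) = -53/15.

-53/15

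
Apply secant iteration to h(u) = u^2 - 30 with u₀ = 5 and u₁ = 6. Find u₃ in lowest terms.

h(5) = -5, h(6) = 6. u₂ = 6 - 6·(6 - 5)/(6 - (-5)) = 60/11.
h(6) = 6, h(60/11) = -30/121. u₃ = (60/11) - (-30/121)·((60/11) - 6)/((-30/121) - 6) = 115/21.

115/21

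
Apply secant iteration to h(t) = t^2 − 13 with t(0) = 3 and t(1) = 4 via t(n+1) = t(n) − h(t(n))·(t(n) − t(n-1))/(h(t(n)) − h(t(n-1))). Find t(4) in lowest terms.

h(3) = −4, h(4) = 3. t(2) = 4 − 3·(4 − 3)/(3 − (−4)) = 25/7.
h(4) = 3, h(25/7) = −12/49. t(3) = (25/7) − (−12/49)·((25/7) − 4)/((−12/49) − 3) = 191/53.
h(25/7) = −12/49, h(191/53) = −36/2809. t(4) = (191/53) − (−36/2809)·((191/53) − (25/7))/((−36/2809) − (−12/49)) = 4799/1331.

4799/1331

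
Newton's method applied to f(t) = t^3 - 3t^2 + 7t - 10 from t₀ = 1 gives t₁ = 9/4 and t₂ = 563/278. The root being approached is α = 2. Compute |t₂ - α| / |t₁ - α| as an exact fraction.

14/139

t₁ - α = 9/4 - 2 = 1/4, so |t₁ - α| = 1/4.
t₂ - α = 563/278 - 2 = 7/278, so |t₂ - α| = 7/278.
Ratio = (7/278) / (1/4) = 14/139.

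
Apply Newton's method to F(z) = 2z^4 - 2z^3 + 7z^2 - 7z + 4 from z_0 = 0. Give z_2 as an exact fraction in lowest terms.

F'(z) = 8z^3 - 6z^2 + 14z - 7.
F(0) = 4, F'(0) = -7, so z_1 = 0 - 4/(-7) = 4/7.
F(4/7) = 5104/2401, F'(4/7) = 183/343, so z_2 = (4/7) - (5104/2401)/(183/343) = -4372/1281.

-4372/1281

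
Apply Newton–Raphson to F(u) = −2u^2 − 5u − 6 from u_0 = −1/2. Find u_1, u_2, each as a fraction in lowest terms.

F'(u) = −4u − 5.
F(−1/2) = −4, F'(−1/2) = −3, so u_1 = (−1/2) − (−4)/(−3) = −11/6.
F(−11/6) = −32/9, F'(−11/6) = 7/3, so u_2 = (−11/6) − (−32/9)/(7/3) = −13/42.

u_1 = −11/6, u_2 = −13/42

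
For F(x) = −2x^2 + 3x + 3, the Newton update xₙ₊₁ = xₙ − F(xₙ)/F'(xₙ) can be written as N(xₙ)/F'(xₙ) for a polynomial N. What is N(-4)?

F'(x) = −4x + 3.
N(x) = x·F'(x) − F(x) = x·(−4x + 3) − (−2x^2 + 3x + 3) = −2x^2 − 3.
N(-4) = −35.

−35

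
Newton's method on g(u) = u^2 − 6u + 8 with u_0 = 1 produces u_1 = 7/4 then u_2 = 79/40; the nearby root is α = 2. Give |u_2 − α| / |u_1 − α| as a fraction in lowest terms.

u_1 − α = 7/4 − 2 = −1/4, so |u_1 − α| = 1/4.
u_2 − α = 79/40 − 2 = −1/40, so |u_2 − α| = 1/40.
Ratio = (1/40) / (1/4) = 1/10.

1/10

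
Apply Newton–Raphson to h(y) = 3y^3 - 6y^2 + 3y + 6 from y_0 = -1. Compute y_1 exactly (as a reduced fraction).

h'(y) = 9y^2 - 12y + 3.
h(-1) = -6, h'(-1) = 24, so y_1 = (-1) - (-6)/24 = -3/4.

-3/4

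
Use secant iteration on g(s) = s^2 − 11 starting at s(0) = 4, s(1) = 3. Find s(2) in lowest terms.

23/7

g(4) = 5, g(3) = −2. s(2) = 3 − (−2)·(3 − 4)/((−2) − 5) = 23/7.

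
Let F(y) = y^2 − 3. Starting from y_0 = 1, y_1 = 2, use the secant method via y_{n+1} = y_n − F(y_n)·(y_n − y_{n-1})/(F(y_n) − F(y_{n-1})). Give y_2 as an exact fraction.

5/3

F(1) = −2, F(2) = 1. y_2 = 2 − 1·(2 − 1)/(1 − (−2)) = 5/3.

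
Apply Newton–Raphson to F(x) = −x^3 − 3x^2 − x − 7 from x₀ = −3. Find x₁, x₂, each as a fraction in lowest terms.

F'(x) = −3x^2 − 6x − 1.
F(−3) = −4, F'(−3) = −10, so x₁ = (−3) − (−4)/(−10) = −17/5.
F(−17/5) = 128/125, F'(−17/5) = −382/25, so x₂ = (−17/5) − (128/125)/(−382/25) = −3183/955.

x₁ = −17/5, x₂ = −3183/955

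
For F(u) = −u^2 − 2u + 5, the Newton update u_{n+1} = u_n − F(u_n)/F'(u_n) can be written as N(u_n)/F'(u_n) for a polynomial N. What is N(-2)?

−9

F'(u) = −2u − 2.
N(u) = u·F'(u) − F(u) = u·(−2u − 2) − (−u^2 − 2u + 5) = −u^2 − 5.
N(-2) = −9.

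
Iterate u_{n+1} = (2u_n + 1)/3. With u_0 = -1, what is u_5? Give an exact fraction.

179/243

u_1 = (2·(-1) + 1)/3 = -1/3.
u_2 = (2·(-1/3) + 1)/3 = 1/9.
u_3 = (2·(1/9) + 1)/3 = 11/27.
u_4 = (2·(11/27) + 1)/3 = 49/81.
u_5 = (2·(49/81) + 1)/3 = 179/243.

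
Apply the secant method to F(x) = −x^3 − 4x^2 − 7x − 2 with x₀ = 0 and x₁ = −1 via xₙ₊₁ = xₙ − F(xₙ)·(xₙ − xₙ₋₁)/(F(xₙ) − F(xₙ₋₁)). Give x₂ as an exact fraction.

−1/2

F(0) = −2, F(−1) = 2. x₂ = (−1) − 2·((−1) − 0)/(2 − (−2)) = −1/2.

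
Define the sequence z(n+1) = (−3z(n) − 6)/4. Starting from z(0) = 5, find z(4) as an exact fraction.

255/256

z(1) = (−3·5 − 6)/4 = −21/4.
z(2) = (−3·(−21/4) − 6)/4 = 39/16.
z(3) = (−3·(39/16) − 6)/4 = −213/64.
z(4) = (−3·(−213/64) − 6)/4 = 255/256.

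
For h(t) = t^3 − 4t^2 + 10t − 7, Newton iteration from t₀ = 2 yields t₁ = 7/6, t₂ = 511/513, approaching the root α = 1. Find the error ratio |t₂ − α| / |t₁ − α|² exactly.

t₁ − α = 7/6 − 1 = 1/6, so |t₁ − α| = 1/6.
t₂ − α = 511/513 − 1 = −2/513, so |t₂ − α| = 2/513.
|t₁ − α|² = 1/36.
Ratio = (2/513) / (1/36) = 8/57.

8/57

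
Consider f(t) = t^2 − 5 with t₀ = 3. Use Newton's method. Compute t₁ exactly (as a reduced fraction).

7/3

f'(t) = 2t.
f(3) = 4, f'(3) = 6, so t₁ = 3 − 4/6 = 7/3.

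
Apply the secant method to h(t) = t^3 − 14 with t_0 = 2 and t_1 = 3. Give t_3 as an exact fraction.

h(2) = −6, h(3) = 13. t_2 = 3 − 13·(3 − 2)/(13 − (−6)) = 44/19.
h(3) = 13, h(44/19) = −10842/6859. t_3 = (44/19) − (−10842/6859)·((44/19) − 3)/((−10842/6859) − 13) = 18386/7693.

18386/7693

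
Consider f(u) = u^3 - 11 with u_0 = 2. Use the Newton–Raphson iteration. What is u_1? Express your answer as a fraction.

9/4

f'(u) = 3u^2.
f(2) = -3, f'(2) = 12, so u_1 = 2 - (-3)/12 = 9/4.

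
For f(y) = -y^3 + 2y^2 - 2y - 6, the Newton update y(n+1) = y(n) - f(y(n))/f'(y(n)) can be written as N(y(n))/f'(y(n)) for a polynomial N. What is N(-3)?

f'(y) = -3y^2 + 4y - 2.
N(y) = y·f'(y) - f(y) = y·(-3y^2 + 4y - 2) - (-y^3 + 2y^2 - 2y - 6) = -2y^3 + 2y^2 + 6.
N(-3) = 78.

78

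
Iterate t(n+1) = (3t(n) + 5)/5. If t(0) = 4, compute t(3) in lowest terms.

353/125

t(1) = (3·4 + 5)/5 = 17/5.
t(2) = (3·(17/5) + 5)/5 = 76/25.
t(3) = (3·(76/25) + 5)/5 = 353/125.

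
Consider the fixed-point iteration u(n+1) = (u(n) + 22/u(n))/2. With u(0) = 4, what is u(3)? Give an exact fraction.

1016657/216752

u(1) = (4 + 22/4)/2 = 19/4.
u(2) = (19/4 + 22/(19/4))/2 = 713/152.
u(3) = (713/152 + 22/(713/152))/2 = 1016657/216752.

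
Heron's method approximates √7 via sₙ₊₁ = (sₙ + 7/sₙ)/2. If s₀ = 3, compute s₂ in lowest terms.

127/48

s₁ = (3 + 7/3)/2 = 8/3.
s₂ = (8/3 + 7/(8/3))/2 = 127/48.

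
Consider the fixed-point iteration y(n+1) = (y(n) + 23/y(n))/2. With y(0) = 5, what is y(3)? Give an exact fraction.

y(1) = (5 + 23/5)/2 = 24/5.
y(2) = (24/5 + 23/(24/5))/2 = 1151/240.
y(3) = (1151/240 + 23/(1151/240))/2 = 2649601/552480.

2649601/552480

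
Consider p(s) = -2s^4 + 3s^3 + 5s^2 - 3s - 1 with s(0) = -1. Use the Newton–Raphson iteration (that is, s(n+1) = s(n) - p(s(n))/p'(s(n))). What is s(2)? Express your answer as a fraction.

-307/234

p'(s) = -8s^3 + 9s^2 + 10s - 3.
p(-1) = 2, p'(-1) = 4, so s(1) = (-1) - 2/4 = -3/2.
p(-3/2) = -11/2, p'(-3/2) = 117/4, so s(2) = (-3/2) - (-11/2)/(117/4) = -307/234.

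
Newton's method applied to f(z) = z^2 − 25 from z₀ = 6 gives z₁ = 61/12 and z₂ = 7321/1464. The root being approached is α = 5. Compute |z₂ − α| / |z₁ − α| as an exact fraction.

z₁ − α = 61/12 − 5 = 1/12, so |z₁ − α| = 1/12.
z₂ − α = 7321/1464 − 5 = 1/1464, so |z₂ − α| = 1/1464.
Ratio = (1/1464) / (1/12) = 1/122.

1/122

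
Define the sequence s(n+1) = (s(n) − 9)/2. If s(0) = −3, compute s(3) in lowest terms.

s(1) = ((−3) − 9)/2 = −6.
s(2) = ((−6) − 9)/2 = −15/2.
s(3) = ((−15/2) − 9)/2 = −33/4.

−33/4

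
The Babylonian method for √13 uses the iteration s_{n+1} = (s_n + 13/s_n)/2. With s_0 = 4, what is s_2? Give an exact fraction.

s_1 = (4 + 13/4)/2 = 29/8.
s_2 = (29/8 + 13/(29/8))/2 = 1673/464.

1673/464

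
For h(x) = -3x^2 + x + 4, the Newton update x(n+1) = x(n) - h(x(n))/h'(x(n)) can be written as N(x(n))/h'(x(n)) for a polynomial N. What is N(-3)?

-31

h'(x) = -6x + 1.
N(x) = x·h'(x) - h(x) = x·(-6x + 1) - (-3x^2 + x + 4) = -3x^2 - 4.
N(-3) = -31.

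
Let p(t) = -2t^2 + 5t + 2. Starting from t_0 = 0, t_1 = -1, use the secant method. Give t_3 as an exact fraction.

p(0) = 2, p(-1) = -5. t_2 = (-1) - (-5)·((-1) - 0)/((-5) - 2) = -2/7.
p(-1) = -5, p(-2/7) = 20/49. t_3 = (-2/7) - (20/49)·((-2/7) - (-1))/((20/49) - (-5)) = -18/53.

-18/53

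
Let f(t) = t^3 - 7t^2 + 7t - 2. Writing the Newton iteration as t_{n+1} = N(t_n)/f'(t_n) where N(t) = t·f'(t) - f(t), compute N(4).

f'(t) = 3t^2 - 14t + 7.
N(t) = t·f'(t) - f(t) = t·(3t^2 - 14t + 7) - (t^3 - 7t^2 + 7t - 2) = 2t^3 - 7t^2 + 2.
N(4) = 18.

18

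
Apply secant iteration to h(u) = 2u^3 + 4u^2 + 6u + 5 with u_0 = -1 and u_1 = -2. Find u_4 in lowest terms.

h(-1) = 1, h(-2) = -7. u_2 = (-2) - (-7)·((-2) - (-1))/((-7) - 1) = -9/8.
h(-2) = -7, h(-9/8) = 119/256. u_3 = (-9/8) - (119/256)·((-9/8) - (-2))/((119/256) - (-7)) = -46/39.
h(-9/8) = 119/256, h(-46/39) = 12223/59319. u_4 = (-46/39) - (12223/59319)·((-46/39) - (-9/8))/((12223/59319) - (119/256)) = -282690/231169.

-282690/231169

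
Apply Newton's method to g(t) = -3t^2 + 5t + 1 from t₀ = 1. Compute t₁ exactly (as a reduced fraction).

4

g'(t) = -6t + 5.
g(1) = 3, g'(1) = -1, so t₁ = 1 - 3/(-1) = 4.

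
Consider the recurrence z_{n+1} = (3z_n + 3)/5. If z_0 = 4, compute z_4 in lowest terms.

228/125

z_1 = (3·4 + 3)/5 = 3.
z_2 = (3·3 + 3)/5 = 12/5.
z_3 = (3·(12/5) + 3)/5 = 51/25.
z_4 = (3·(51/25) + 3)/5 = 228/125.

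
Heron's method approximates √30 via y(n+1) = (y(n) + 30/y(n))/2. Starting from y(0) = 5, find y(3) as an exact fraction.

y(1) = (5 + 30/5)/2 = 11/2.
y(2) = (11/2 + 30/(11/2))/2 = 241/44.
y(3) = (241/44 + 30/(241/44))/2 = 116161/21208.

116161/21208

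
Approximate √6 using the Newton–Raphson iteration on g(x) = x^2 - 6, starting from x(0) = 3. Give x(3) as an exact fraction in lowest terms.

4801/1960

g'(x) = 2x.
g(3) = 3, g'(3) = 6, so x(1) = 3 - 3/6 = 5/2.
g(5/2) = 1/4, g'(5/2) = 5, so x(2) = (5/2) - (1/4)/5 = 49/20.
g(49/20) = 1/400, g'(49/20) = 49/10, so x(3) = (49/20) - (1/400)/(49/10) = 4801/1960.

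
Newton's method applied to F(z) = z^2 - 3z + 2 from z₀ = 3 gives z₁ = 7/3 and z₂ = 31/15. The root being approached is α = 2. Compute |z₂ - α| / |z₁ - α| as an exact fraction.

z₁ - α = 7/3 - 2 = 1/3, so |z₁ - α| = 1/3.
z₂ - α = 31/15 - 2 = 1/15, so |z₂ - α| = 1/15.
Ratio = (1/15) / (1/3) = 1/5.

1/5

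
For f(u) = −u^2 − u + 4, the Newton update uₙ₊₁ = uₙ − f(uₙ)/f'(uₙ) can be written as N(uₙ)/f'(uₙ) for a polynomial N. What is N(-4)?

−20

f'(u) = −2u − 1.
N(u) = u·f'(u) − f(u) = u·(−2u − 1) − (−u^2 − u + 4) = −u^2 − 4.
N(-4) = −20.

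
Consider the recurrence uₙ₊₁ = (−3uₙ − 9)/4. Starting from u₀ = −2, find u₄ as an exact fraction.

−387/256

u₁ = (−3·(−2) − 9)/4 = −3/4.
u₂ = (−3·(−3/4) − 9)/4 = −27/16.
u₃ = (−3·(−27/16) − 9)/4 = −63/64.
u₄ = (−3·(−63/64) − 9)/4 = −387/256.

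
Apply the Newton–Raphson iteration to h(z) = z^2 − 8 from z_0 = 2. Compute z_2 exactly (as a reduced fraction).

h'(z) = 2z.
h(2) = −4, h'(2) = 4, so z_1 = 2 − (−4)/4 = 3.
h(3) = 1, h'(3) = 6, so z_2 = 3 − 1/6 = 17/6.

17/6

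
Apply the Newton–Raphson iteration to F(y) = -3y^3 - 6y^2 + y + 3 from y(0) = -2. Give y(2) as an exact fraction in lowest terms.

-22467/11836

F'(y) = -9y^2 - 12y + 1.
F(-2) = 1, F'(-2) = -11, so y(1) = (-2) - 1/(-11) = -21/11.
F(-21/11) = 129/1331, F'(-21/11) = -1076/121, so y(2) = (-21/11) - (129/1331)/(-1076/121) = -22467/11836.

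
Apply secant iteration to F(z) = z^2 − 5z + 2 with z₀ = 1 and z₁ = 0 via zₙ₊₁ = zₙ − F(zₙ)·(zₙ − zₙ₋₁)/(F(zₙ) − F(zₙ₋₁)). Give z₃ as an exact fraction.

4/9

F(1) = −2, F(0) = 2. z₂ = 0 − 2·(0 − 1)/(2 − (−2)) = 1/2.
F(0) = 2, F(1/2) = −1/4. z₃ = (1/2) − (−1/4)·((1/2) − 0)/((−1/4) − 2) = 4/9.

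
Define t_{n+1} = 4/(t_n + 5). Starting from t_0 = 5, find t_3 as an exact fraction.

108/155

t_1 = 4/(5 + 5) = 2/5.
t_2 = 4/(2/5 + 5) = 20/27.
t_3 = 4/(20/27 + 5) = 108/155.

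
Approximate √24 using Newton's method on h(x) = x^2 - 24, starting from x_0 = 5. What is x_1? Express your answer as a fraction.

h'(x) = 2x.
h(5) = 1, h'(5) = 10, so x_1 = 5 - 1/10 = 49/10.

49/10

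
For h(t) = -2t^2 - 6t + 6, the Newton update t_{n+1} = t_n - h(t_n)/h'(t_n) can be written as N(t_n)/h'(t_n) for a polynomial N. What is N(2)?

h'(t) = -4t - 6.
N(t) = t·h'(t) - h(t) = t·(-4t - 6) - (-2t^2 - 6t + 6) = -2t^2 - 6.
N(2) = -14.

-14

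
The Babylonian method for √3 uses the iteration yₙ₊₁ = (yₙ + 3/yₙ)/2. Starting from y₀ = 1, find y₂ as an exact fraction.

7/4

y₁ = (1 + 3/1)/2 = 2.
y₂ = (2 + 3/2)/2 = 7/4.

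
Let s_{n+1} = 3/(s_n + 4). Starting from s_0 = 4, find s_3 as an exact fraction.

s_1 = 3/(4 + 4) = 3/8.
s_2 = 3/(3/8 + 4) = 24/35.
s_3 = 3/(24/35 + 4) = 105/164.

105/164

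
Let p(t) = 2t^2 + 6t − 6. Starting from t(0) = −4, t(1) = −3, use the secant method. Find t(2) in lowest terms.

p(−4) = 2, p(−3) = −6. t(2) = (−3) − (−6)·((−3) − (−4))/((−6) − 2) = −15/4.

−15/4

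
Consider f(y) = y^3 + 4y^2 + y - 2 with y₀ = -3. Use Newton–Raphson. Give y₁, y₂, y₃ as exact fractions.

y₁ = -4, y₂ = -62/17, y₃ = -205438/57613

f'(y) = 3y^2 + 8y + 1.
f(-3) = 4, f'(-3) = 4, so y₁ = (-3) - 4/4 = -4.
f(-4) = -6, f'(-4) = 17, so y₂ = (-4) - (-6)/17 = -62/17.
f(-62/17) = -4680/4913, f'(-62/17) = 3389/289, so y₃ = (-62/17) - (-4680/4913)/(3389/289) = -205438/57613.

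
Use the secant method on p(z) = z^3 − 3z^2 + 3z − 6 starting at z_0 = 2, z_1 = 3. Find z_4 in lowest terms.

26107674/9627139

p(2) = −4, p(3) = 3. z_2 = 3 − 3·(3 − 2)/(3 − (−4)) = 18/7.
p(3) = 3, p(18/7) = −384/343. z_3 = (18/7) − (−384/343)·((18/7) − 3)/((−384/343) − 3) = 422/157.
p(18/7) = −384/343, p(422/157) = −739840/3869893. z_4 = (422/157) − (−739840/3869893)·((422/157) − (18/7))/((−739840/3869893) − (−384/343)) = 26107674/9627139.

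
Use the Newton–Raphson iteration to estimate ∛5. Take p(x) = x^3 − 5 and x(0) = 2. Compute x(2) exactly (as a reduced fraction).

503/294

p'(x) = 3x^2.
p(2) = 3, p'(2) = 12, so x(1) = 2 − 3/12 = 7/4.
p(7/4) = 23/64, p'(7/4) = 147/16, so x(2) = (7/4) − (23/64)/(147/16) = 503/294.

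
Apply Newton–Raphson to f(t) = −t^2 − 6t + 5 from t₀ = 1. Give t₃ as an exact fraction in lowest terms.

79921/107760

f'(t) = −2t − 6.
f(1) = −2, f'(1) = −8, so t₁ = 1 − (−2)/(−8) = 3/4.
f(3/4) = −1/16, f'(3/4) = −15/2, so t₂ = (3/4) − (−1/16)/(−15/2) = 89/120.
f(89/120) = −1/14400, f'(89/120) = −449/60, so t₃ = (89/120) − (−1/14400)/(−449/60) = 79921/107760.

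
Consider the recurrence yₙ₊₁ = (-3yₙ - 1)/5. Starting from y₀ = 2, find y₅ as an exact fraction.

-907/3125

y₁ = (-3·2 - 1)/5 = -7/5.
y₂ = (-3·(-7/5) - 1)/5 = 16/25.
y₃ = (-3·(16/25) - 1)/5 = -73/125.
y₄ = (-3·(-73/125) - 1)/5 = 94/625.
y₅ = (-3·(94/625) - 1)/5 = -907/3125.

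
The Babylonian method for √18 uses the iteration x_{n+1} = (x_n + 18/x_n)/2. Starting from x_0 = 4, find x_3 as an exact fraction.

x_1 = (4 + 18/4)/2 = 17/4.
x_2 = (17/4 + 18/(17/4))/2 = 577/136.
x_3 = (577/136 + 18/(577/136))/2 = 665857/156944.

665857/156944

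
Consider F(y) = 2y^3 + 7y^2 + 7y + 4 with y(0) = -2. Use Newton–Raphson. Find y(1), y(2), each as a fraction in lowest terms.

F'(y) = 6y^2 + 14y + 7.
F(-2) = 2, F'(-2) = 3, so y(1) = (-2) - 2/3 = -8/3.
F(-8/3) = -76/27, F'(-8/3) = 37/3, so y(2) = (-8/3) - (-76/27)/(37/3) = -812/333.

y(1) = -8/3, y(2) = -812/333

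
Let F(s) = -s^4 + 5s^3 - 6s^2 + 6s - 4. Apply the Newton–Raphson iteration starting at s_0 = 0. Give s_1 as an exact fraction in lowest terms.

2/3

F'(s) = -4s^3 + 15s^2 - 12s + 6.
F(0) = -4, F'(0) = 6, so s_1 = 0 - (-4)/6 = 2/3.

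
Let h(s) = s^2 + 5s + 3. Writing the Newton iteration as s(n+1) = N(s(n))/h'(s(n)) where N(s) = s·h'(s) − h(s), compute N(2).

1

h'(s) = 2s + 5.
N(s) = s·h'(s) − h(s) = s·(2s + 5) − (s^2 + 5s + 3) = s^2 − 3.
N(2) = 1.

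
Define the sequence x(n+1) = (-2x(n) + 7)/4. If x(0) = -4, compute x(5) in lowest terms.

85/64

x(1) = (-2·(-4) + 7)/4 = 15/4.
x(2) = (-2·(15/4) + 7)/4 = -1/8.
x(3) = (-2·(-1/8) + 7)/4 = 29/16.
x(4) = (-2·(29/16) + 7)/4 = 27/32.
x(5) = (-2·(27/32) + 7)/4 = 85/64.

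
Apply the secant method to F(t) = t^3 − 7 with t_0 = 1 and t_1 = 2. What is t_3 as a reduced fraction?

F(1) = −6, F(2) = 1. t_2 = 2 − 1·(2 − 1)/(1 − (−6)) = 13/7.
F(2) = 1, F(13/7) = −204/343. t_3 = (13/7) − (−204/343)·((13/7) − 2)/((−204/343) − 1) = 1045/547.

1045/547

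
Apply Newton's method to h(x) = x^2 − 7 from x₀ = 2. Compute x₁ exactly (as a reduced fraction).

11/4

h'(x) = 2x.
h(2) = −3, h'(2) = 4, so x₁ = 2 − (−3)/4 = 11/4.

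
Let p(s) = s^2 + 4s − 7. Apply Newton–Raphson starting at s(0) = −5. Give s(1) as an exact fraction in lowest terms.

−16/3

p'(s) = 2s + 4.
p(−5) = −2, p'(−5) = −6, so s(1) = (−5) − (−2)/(−6) = −16/3.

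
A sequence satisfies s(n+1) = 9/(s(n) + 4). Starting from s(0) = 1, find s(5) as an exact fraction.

8145/5069

s(1) = 9/(1 + 4) = 9/5.
s(2) = 9/(9/5 + 4) = 45/29.
s(3) = 9/(45/29 + 4) = 261/161.
s(4) = 9/(261/161 + 4) = 1449/905.
s(5) = 9/(1449/905 + 4) = 8145/5069.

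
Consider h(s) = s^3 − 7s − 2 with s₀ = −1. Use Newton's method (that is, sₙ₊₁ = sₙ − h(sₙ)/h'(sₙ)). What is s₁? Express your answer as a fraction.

0

h'(s) = 3s^2 − 7.
h(−1) = 4, h'(−1) = −4, so s₁ = (−1) − 4/(−4) = 0.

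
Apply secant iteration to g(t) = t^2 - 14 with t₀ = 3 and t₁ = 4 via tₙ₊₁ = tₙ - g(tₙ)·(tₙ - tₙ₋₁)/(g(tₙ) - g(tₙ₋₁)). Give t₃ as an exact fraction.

g(3) = -5, g(4) = 2. t₂ = 4 - 2·(4 - 3)/(2 - (-5)) = 26/7.
g(4) = 2, g(26/7) = -10/49. t₃ = (26/7) - (-10/49)·((26/7) - 4)/((-10/49) - 2) = 101/27.

101/27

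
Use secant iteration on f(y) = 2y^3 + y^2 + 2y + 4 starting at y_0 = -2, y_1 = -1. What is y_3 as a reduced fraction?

f(-2) = -12, f(-1) = 1. y_2 = (-1) - 1·((-1) - (-2))/(1 - (-12)) = -14/13.
f(-1) = 1, f(-14/13) = 1116/2197. y_3 = (-14/13) - (1116/2197)·((-14/13) - (-1))/((1116/2197) - 1) = -1250/1081.

-1250/1081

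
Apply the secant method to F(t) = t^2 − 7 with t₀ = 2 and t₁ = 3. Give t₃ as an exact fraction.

F(2) = −3, F(3) = 2. t₂ = 3 − 2·(3 − 2)/(2 − (−3)) = 13/5.
F(3) = 2, F(13/5) = −6/25. t₃ = (13/5) − (−6/25)·((13/5) − 3)/((−6/25) − 2) = 37/14.

37/14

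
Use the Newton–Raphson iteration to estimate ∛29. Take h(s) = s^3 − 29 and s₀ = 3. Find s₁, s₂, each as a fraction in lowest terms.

s₁ = 83/27, s₂ = 1714381/558009

h'(s) = 3s^2.
h(3) = −2, h'(3) = 27, so s₁ = 3 − (−2)/27 = 83/27.
h(83/27) = 980/19683, h'(83/27) = 6889/243, so s₂ = (83/27) − (980/19683)/(6889/243) = 1714381/558009.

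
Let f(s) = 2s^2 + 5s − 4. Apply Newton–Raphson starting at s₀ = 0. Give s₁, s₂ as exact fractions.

f'(s) = 4s + 5.
f(0) = −4, f'(0) = 5, so s₁ = 0 − (−4)/5 = 4/5.
f(4/5) = 32/25, f'(4/5) = 41/5, so s₂ = (4/5) − (32/25)/(41/5) = 132/205.

s₁ = 4/5, s₂ = 132/205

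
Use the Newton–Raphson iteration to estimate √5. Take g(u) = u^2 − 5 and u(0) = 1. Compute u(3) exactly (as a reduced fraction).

g'(u) = 2u.
g(1) = −4, g'(1) = 2, so u(1) = 1 − (−4)/2 = 3.
g(3) = 4, g'(3) = 6, so u(2) = 3 − 4/6 = 7/3.
g(7/3) = 4/9, g'(7/3) = 14/3, so u(3) = (7/3) − (4/9)/(14/3) = 47/21.

47/21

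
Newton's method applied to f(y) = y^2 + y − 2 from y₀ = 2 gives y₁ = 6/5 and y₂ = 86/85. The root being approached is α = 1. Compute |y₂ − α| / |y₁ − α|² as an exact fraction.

y₁ − α = 6/5 − 1 = 1/5, so |y₁ − α| = 1/5.
y₂ − α = 86/85 − 1 = 1/85, so |y₂ − α| = 1/85.
|y₁ − α|² = 1/25.
Ratio = (1/85) / (1/25) = 5/17.

5/17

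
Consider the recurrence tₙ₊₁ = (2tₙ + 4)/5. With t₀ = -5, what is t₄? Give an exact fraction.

t₁ = (2·(-5) + 4)/5 = -6/5.
t₂ = (2·(-6/5) + 4)/5 = 8/25.
t₃ = (2·(8/25) + 4)/5 = 116/125.
t₄ = (2·(116/125) + 4)/5 = 732/625.

732/625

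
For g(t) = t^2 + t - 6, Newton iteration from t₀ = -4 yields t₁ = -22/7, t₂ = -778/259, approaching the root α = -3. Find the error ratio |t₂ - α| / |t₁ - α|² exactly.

7/37

t₁ - α = -22/7 - (-3) = -22/7 + 3 = -1/7, so |t₁ - α| = 1/7.
t₂ - α = -778/259 - (-3) = -778/259 + 3 = -1/259, so |t₂ - α| = 1/259.
|t₁ - α|² = 1/49.
Ratio = (1/259) / (1/49) = 7/37.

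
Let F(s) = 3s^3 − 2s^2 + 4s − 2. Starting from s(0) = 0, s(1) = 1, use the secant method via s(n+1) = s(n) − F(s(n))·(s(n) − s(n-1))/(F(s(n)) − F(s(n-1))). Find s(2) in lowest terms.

F(0) = −2, F(1) = 3. s(2) = 1 − 3·(1 − 0)/(3 − (−2)) = 2/5.

2/5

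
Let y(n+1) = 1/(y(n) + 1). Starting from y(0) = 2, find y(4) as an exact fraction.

7/11

y(1) = 1/(2 + 1) = 1/3.
y(2) = 1/(1/3 + 1) = 3/4.
y(3) = 1/(3/4 + 1) = 4/7.
y(4) = 1/(4/7 + 1) = 7/11.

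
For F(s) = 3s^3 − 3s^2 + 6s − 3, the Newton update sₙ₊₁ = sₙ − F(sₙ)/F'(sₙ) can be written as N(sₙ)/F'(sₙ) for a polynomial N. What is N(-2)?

−57

F'(s) = 9s^2 − 6s + 6.
N(s) = s·F'(s) − F(s) = s·(9s^2 − 6s + 6) − (3s^3 − 3s^2 + 6s − 3) = 6s^3 − 3s^2 + 3.
N(-2) = −57.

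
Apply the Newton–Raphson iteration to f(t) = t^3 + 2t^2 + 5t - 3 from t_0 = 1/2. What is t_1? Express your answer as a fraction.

f'(t) = 3t^2 + 4t + 5.
f(1/2) = 1/8, f'(1/2) = 31/4, so t_1 = (1/2) - (1/8)/(31/4) = 15/31.

15/31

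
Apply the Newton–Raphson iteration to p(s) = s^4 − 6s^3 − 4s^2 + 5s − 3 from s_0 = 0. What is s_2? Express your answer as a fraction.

p'(s) = 4s^3 − 18s^2 − 8s + 5.
p(0) = −3, p'(0) = 5, so s_1 = 0 − (−3)/5 = 3/5.
p(3/5) = −1629/625, p'(3/5) = −677/125, so s_2 = (3/5) − (−1629/625)/(−677/125) = 402/3385.

402/3385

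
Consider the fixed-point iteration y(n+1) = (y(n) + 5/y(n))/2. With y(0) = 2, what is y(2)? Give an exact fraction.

161/72

y(1) = (2 + 5/2)/2 = 9/4.
y(2) = (9/4 + 5/(9/4))/2 = 161/72.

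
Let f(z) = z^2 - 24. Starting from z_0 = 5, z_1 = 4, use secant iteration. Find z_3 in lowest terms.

f(5) = 1, f(4) = -8. z_2 = 4 - (-8)·(4 - 5)/((-8) - 1) = 44/9.
f(4) = -8, f(44/9) = -8/81. z_3 = (44/9) - (-8/81)·((44/9) - 4)/((-8/81) - (-8)) = 49/10.

49/10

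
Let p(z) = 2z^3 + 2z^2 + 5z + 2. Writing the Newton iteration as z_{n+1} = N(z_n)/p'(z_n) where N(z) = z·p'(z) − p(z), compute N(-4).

p'(z) = 6z^2 + 4z + 5.
N(z) = z·p'(z) − p(z) = z·(6z^2 + 4z + 5) − (2z^3 + 2z^2 + 5z + 2) = 4z^3 + 2z^2 − 2.
N(-4) = −226.

−226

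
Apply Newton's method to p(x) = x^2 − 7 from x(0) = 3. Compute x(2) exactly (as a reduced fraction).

127/48

p'(x) = 2x.
p(3) = 2, p'(3) = 6, so x(1) = 3 − 2/6 = 8/3.
p(8/3) = 1/9, p'(8/3) = 16/3, so x(2) = (8/3) − (1/9)/(16/3) = 127/48.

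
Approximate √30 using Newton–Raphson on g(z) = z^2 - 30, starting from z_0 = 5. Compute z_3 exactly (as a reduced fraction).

116161/21208

g'(z) = 2z.
g(5) = -5, g'(5) = 10, so z_1 = 5 - (-5)/10 = 11/2.
g(11/2) = 1/4, g'(11/2) = 11, so z_2 = (11/2) - (1/4)/11 = 241/44.
g(241/44) = 1/1936, g'(241/44) = 241/22, so z_3 = (241/44) - (1/1936)/(241/22) = 116161/21208.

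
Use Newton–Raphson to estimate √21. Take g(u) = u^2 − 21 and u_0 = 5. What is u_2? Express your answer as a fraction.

g'(u) = 2u.
g(5) = 4, g'(5) = 10, so u_1 = 5 − 4/10 = 23/5.
g(23/5) = 4/25, g'(23/5) = 46/5, so u_2 = (23/5) − (4/25)/(46/5) = 527/115.

527/115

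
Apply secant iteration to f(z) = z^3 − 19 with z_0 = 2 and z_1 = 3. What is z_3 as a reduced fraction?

f(2) = −11, f(3) = 8. z_2 = 3 − 8·(3 − 2)/(8 − (−11)) = 49/19.
f(3) = 8, f(49/19) = −12672/6859. z_3 = (49/19) − (−12672/6859)·((49/19) − 3)/((−12672/6859) − 8) = 22441/8443.

22441/8443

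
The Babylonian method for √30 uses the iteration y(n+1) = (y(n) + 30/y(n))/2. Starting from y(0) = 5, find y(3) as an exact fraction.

116161/21208

y(1) = (5 + 30/5)/2 = 11/2.
y(2) = (11/2 + 30/(11/2))/2 = 241/44.
y(3) = (241/44 + 30/(241/44))/2 = 116161/21208.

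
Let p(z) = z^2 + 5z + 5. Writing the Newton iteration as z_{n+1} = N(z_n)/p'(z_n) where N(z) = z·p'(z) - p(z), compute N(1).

-4

p'(z) = 2z + 5.
N(z) = z·p'(z) - p(z) = z·(2z + 5) - (z^2 + 5z + 5) = z^2 - 5.
N(1) = -4.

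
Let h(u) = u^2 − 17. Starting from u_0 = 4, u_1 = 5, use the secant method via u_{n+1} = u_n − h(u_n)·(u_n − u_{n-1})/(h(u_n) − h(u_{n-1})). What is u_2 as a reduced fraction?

h(4) = −1, h(5) = 8. u_2 = 5 − 8·(5 − 4)/(8 − (−1)) = 37/9.

37/9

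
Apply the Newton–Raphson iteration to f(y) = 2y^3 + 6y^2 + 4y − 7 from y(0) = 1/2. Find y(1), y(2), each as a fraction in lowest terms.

f'(y) = 6y^2 + 12y + 4.
f(1/2) = −13/4, f'(1/2) = 23/2, so y(1) = (1/2) − (−13/4)/(23/2) = 18/23.
f(18/23) = 9295/12167, f'(18/23) = 9028/529, so y(2) = (18/23) − (9295/12167)/(9028/529) = 153209/207644.

y(1) = 18/23, y(2) = 153209/207644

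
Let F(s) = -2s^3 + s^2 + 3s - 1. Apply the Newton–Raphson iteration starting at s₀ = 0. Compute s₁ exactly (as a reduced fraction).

F'(s) = -6s^2 + 2s + 3.
F(0) = -1, F'(0) = 3, so s₁ = 0 - (-1)/3 = 1/3.

1/3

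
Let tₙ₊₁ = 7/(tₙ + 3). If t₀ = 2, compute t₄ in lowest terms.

707/457

t₁ = 7/(2 + 3) = 7/5.
t₂ = 7/(7/5 + 3) = 35/22.
t₃ = 7/(35/22 + 3) = 154/101.
t₄ = 7/(154/101 + 3) = 707/457.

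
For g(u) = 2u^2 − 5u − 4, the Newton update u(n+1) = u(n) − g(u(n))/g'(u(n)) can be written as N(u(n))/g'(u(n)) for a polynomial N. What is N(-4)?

36

g'(u) = 4u − 5.
N(u) = u·g'(u) − g(u) = u·(4u − 5) − (2u^2 − 5u − 4) = 2u^2 + 4.
N(-4) = 36.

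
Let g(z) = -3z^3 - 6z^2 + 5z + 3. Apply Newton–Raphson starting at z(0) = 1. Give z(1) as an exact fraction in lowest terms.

15/16

g'(z) = -9z^2 - 12z + 5.
g(1) = -1, g'(1) = -16, so z(1) = 1 - (-1)/(-16) = 15/16.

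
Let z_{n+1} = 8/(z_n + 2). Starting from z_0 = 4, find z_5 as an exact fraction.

84/43

z_1 = 8/(4 + 2) = 4/3.
z_2 = 8/(4/3 + 2) = 12/5.
z_3 = 8/(12/5 + 2) = 20/11.
z_4 = 8/(20/11 + 2) = 44/21.
z_5 = 8/(44/21 + 2) = 84/43.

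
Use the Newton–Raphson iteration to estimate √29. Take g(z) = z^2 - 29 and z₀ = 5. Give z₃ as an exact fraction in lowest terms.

g'(z) = 2z.
g(5) = -4, g'(5) = 10, so z₁ = 5 - (-4)/10 = 27/5.
g(27/5) = 4/25, g'(27/5) = 54/5, so z₂ = (27/5) - (4/25)/(54/5) = 727/135.
g(727/135) = 4/18225, g'(727/135) = 1454/135, so z₃ = (727/135) - (4/18225)/(1454/135) = 528527/98145.

528527/98145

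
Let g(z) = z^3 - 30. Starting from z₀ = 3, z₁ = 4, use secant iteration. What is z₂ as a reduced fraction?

g(3) = -3, g(4) = 34. z₂ = 4 - 34·(4 - 3)/(34 - (-3)) = 114/37.

114/37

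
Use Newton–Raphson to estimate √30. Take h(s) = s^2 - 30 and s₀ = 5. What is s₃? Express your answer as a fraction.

116161/21208

h'(s) = 2s.
h(5) = -5, h'(5) = 10, so s₁ = 5 - (-5)/10 = 11/2.
h(11/2) = 1/4, h'(11/2) = 11, so s₂ = (11/2) - (1/4)/11 = 241/44.
h(241/44) = 1/1936, h'(241/44) = 241/22, so s₃ = (241/44) - (1/1936)/(241/22) = 116161/21208.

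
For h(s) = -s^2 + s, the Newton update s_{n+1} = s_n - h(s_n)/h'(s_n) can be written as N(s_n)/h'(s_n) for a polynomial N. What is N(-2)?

h'(s) = -2s + 1.
N(s) = s·h'(s) - h(s) = s·(-2s + 1) - (-s^2 + s) = -s^2.
N(-2) = -4.

-4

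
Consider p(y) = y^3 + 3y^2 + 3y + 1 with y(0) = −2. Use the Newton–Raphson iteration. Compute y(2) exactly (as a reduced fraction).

p'(y) = 3y^2 + 6y + 3.
p(−2) = −1, p'(−2) = 3, so y(1) = (−2) − (−1)/3 = −5/3.
p(−5/3) = −8/27, p'(−5/3) = 4/3, so y(2) = (−5/3) − (−8/27)/(4/3) = −13/9.

−13/9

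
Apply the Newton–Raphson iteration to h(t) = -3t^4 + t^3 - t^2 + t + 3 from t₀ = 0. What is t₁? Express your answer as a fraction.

-3

h'(t) = -12t^3 + 3t^2 - 2t + 1.
h(0) = 3, h'(0) = 1, so t₁ = 0 - 3/1 = -3.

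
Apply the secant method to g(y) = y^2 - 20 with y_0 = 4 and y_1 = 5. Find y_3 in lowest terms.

g(4) = -4, g(5) = 5. y_2 = 5 - 5·(5 - 4)/(5 - (-4)) = 40/9.
g(5) = 5, g(40/9) = -20/81. y_3 = (40/9) - (-20/81)·((40/9) - 5)/((-20/81) - 5) = 76/17.

76/17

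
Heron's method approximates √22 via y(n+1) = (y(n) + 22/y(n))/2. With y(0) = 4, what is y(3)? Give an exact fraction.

1016657/216752

y(1) = (4 + 22/4)/2 = 19/4.
y(2) = (19/4 + 22/(19/4))/2 = 713/152.
y(3) = (713/152 + 22/(713/152))/2 = 1016657/216752.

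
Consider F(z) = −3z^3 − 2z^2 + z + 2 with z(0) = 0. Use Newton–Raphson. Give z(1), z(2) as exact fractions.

z(1) = −2, z(2) = −38/27

F'(z) = −9z^2 − 4z + 1.
F(0) = 2, F'(0) = 1, so z(1) = 0 − 2/1 = −2.
F(−2) = 16, F'(−2) = −27, so z(2) = (−2) − 16/(−27) = −38/27.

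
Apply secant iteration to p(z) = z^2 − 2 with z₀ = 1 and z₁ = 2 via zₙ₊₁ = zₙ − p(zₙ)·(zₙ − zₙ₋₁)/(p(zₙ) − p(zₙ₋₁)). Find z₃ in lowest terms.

p(1) = −1, p(2) = 2. z₂ = 2 − 2·(2 − 1)/(2 − (−1)) = 4/3.
p(2) = 2, p(4/3) = −2/9. z₃ = (4/3) − (−2/9)·((4/3) − 2)/((−2/9) − 2) = 7/5.

7/5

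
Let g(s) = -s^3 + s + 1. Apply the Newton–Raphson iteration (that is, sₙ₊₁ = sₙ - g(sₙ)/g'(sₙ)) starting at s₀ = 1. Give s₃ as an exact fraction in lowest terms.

71749/54142

g'(s) = -3s^2 + 1.
g(1) = 1, g'(1) = -2, so s₁ = 1 - 1/(-2) = 3/2.
g(3/2) = -7/8, g'(3/2) = -23/4, so s₂ = (3/2) - (-7/8)/(-23/4) = 31/23.
g(31/23) = -1225/12167, g'(31/23) = -2354/529, so s₃ = (31/23) - (-1225/12167)/(-2354/529) = 71749/54142.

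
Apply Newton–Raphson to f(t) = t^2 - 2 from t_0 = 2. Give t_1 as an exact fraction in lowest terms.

3/2

f'(t) = 2t.
f(2) = 2, f'(2) = 4, so t_1 = 2 - 2/4 = 3/2.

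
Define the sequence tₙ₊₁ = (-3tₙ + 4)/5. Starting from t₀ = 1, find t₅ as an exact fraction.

1441/3125

t₁ = (-3·1 + 4)/5 = 1/5.
t₂ = (-3·(1/5) + 4)/5 = 17/25.
t₃ = (-3·(17/25) + 4)/5 = 49/125.
t₄ = (-3·(49/125) + 4)/5 = 353/625.
t₅ = (-3·(353/625) + 4)/5 = 1441/3125.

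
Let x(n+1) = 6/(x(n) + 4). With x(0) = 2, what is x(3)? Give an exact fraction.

15/13

x(1) = 6/(2 + 4) = 1.
x(2) = 6/(1 + 4) = 6/5.
x(3) = 6/(6/5 + 4) = 15/13.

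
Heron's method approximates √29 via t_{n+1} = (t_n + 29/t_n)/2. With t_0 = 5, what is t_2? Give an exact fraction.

t_1 = (5 + 29/5)/2 = 27/5.
t_2 = (27/5 + 29/(27/5))/2 = 727/135.

727/135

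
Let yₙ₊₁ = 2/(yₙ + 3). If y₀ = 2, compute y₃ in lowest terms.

34/61

y₁ = 2/(2 + 3) = 2/5.
y₂ = 2/(2/5 + 3) = 10/17.
y₃ = 2/(10/17 + 3) = 34/61.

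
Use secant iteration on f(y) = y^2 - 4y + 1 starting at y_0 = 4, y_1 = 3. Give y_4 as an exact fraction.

153/41

f(4) = 1, f(3) = -2. y_2 = 3 - (-2)·(3 - 4)/((-2) - 1) = 11/3.
f(3) = -2, f(11/3) = -2/9. y_3 = (11/3) - (-2/9)·((11/3) - 3)/((-2/9) - (-2)) = 15/4.
f(11/3) = -2/9, f(15/4) = 1/16. y_4 = (15/4) - (1/16)·((15/4) - (11/3))/((1/16) - (-2/9)) = 153/41.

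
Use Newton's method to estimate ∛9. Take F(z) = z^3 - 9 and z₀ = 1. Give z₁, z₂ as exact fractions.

F'(z) = 3z^2.
F(1) = -8, F'(1) = 3, so z₁ = 1 - (-8)/3 = 11/3.
F(11/3) = 1088/27, F'(11/3) = 121/3, so z₂ = (11/3) - (1088/27)/(121/3) = 2905/1089.

z₁ = 11/3, z₂ = 2905/1089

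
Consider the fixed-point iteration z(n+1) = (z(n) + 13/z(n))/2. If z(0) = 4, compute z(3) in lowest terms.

5597777/1552544

z(1) = (4 + 13/4)/2 = 29/8.
z(2) = (29/8 + 13/(29/8))/2 = 1673/464.
z(3) = (1673/464 + 13/(1673/464))/2 = 5597777/1552544.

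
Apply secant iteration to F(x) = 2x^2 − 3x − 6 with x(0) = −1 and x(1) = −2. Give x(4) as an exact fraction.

−6362/5593

F(−1) = −1, F(−2) = 8. x(2) = (−2) − 8·((−2) − (−1))/(8 − (−1)) = −10/9.
F(−2) = 8, F(−10/9) = −16/81. x(3) = (−10/9) − (−16/81)·((−10/9) − (−2))/((−16/81) − 8) = −94/83.
F(−10/9) = −16/81, F(−94/83) = −256/6889. x(4) = (−94/83) − (−256/6889)·((−94/83) − (−10/9))/((−256/6889) − (−16/81)) = −6362/5593.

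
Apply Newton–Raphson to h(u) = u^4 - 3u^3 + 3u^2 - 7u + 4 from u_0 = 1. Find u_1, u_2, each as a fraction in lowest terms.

h'(u) = 4u^3 - 9u^2 + 6u - 7.
h(1) = -2, h'(1) = -6, so u_1 = 1 - (-2)/(-6) = 2/3.
h(2/3) = -2/81, h'(2/3) = -157/27, so u_2 = (2/3) - (-2/81)/(-157/27) = 104/157.

u_1 = 2/3, u_2 = 104/157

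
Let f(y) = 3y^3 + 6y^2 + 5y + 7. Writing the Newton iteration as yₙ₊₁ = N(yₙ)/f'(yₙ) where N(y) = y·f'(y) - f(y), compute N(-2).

-31

f'(y) = 9y^2 + 12y + 5.
N(y) = y·f'(y) - f(y) = y·(9y^2 + 12y + 5) - (3y^3 + 6y^2 + 5y + 7) = 6y^3 + 6y^2 - 7.
N(-2) = -31.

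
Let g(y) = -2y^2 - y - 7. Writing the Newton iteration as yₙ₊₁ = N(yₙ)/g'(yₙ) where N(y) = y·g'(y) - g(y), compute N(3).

-11

g'(y) = -4y - 1.
N(y) = y·g'(y) - g(y) = y·(-4y - 1) - (-2y^2 - y - 7) = -2y^2 + 7.
N(3) = -11.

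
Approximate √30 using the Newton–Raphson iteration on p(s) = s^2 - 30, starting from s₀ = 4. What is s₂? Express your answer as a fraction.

p'(s) = 2s.
p(4) = -14, p'(4) = 8, so s₁ = 4 - (-14)/8 = 23/4.
p(23/4) = 49/16, p'(23/4) = 23/2, so s₂ = (23/4) - (49/16)/(23/2) = 1009/184.

1009/184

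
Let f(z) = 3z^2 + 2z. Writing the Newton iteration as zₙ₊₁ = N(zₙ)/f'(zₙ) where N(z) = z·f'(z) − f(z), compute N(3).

27

f'(z) = 6z + 2.
N(z) = z·f'(z) − f(z) = z·(6z + 2) − (3z^2 + 2z) = 3z^2.
N(3) = 27.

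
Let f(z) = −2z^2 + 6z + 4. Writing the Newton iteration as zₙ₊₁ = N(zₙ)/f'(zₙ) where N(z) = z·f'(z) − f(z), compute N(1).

f'(z) = −4z + 6.
N(z) = z·f'(z) − f(z) = z·(−4z + 6) − (−2z^2 + 6z + 4) = −2z^2 − 4.
N(1) = −6.

−6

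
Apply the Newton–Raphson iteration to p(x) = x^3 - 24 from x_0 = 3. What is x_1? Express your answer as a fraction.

p'(x) = 3x^2.
p(3) = 3, p'(3) = 27, so x_1 = 3 - 3/27 = 26/9.

26/9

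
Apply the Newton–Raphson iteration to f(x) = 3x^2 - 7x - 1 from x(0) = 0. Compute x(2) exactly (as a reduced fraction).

-52/385

f'(x) = 6x - 7.
f(0) = -1, f'(0) = -7, so x(1) = 0 - (-1)/(-7) = -1/7.
f(-1/7) = 3/49, f'(-1/7) = -55/7, so x(2) = (-1/7) - (3/49)/(-55/7) = -52/385.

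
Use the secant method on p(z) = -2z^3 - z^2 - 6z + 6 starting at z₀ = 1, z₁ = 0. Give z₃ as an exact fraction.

27/34

p(1) = -3, p(0) = 6. z₂ = 0 - 6·(0 - 1)/(6 - (-3)) = 2/3.
p(0) = 6, p(2/3) = 26/27. z₃ = (2/3) - (26/27)·((2/3) - 0)/((26/27) - 6) = 27/34.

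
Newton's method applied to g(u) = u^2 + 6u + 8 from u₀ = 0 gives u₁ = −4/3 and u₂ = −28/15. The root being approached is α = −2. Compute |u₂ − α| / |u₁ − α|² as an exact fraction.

u₁ − α = −4/3 − (−2) = −4/3 + 2 = 2/3, so |u₁ − α| = 2/3.
u₂ − α = −28/15 − (−2) = −28/15 + 2 = 2/15, so |u₂ − α| = 2/15.
|u₁ − α|² = 4/9.
Ratio = (2/15) / (4/9) = 3/10.

3/10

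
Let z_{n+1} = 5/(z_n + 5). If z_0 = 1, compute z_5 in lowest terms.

z_1 = 5/(1 + 5) = 5/6.
z_2 = 5/(5/6 + 5) = 6/7.
z_3 = 5/(6/7 + 5) = 35/41.
z_4 = 5/(35/41 + 5) = 41/48.
z_5 = 5/(41/48 + 5) = 240/281.

240/281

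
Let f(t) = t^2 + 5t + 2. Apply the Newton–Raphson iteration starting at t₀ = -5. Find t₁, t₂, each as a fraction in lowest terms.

t₁ = -23/5, t₂ = -479/105

f'(t) = 2t + 5.
f(-5) = 2, f'(-5) = -5, so t₁ = (-5) - 2/(-5) = -23/5.
f(-23/5) = 4/25, f'(-23/5) = -21/5, so t₂ = (-23/5) - (4/25)/(-21/5) = -479/105.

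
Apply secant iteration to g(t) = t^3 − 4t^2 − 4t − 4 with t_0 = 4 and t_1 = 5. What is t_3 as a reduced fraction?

g(4) = −20, g(5) = 1. t_2 = 5 − 1·(5 − 4)/(1 − (−20)) = 104/21.
g(5) = 1, g(104/21) = −4180/9261. t_3 = (104/21) − (−4180/9261)·((104/21) − 5)/((−4180/9261) − 1) = 66764/13441.

66764/13441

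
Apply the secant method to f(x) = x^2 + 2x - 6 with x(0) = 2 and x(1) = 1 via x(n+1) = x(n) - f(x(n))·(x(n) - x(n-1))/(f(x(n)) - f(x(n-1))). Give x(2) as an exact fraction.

f(2) = 2, f(1) = -3. x(2) = 1 - (-3)·(1 - 2)/((-3) - 2) = 8/5.

8/5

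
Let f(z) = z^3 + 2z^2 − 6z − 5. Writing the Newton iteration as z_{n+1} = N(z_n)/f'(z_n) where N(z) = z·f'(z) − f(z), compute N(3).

f'(z) = 3z^2 + 4z − 6.
N(z) = z·f'(z) − f(z) = z·(3z^2 + 4z − 6) − (z^3 + 2z^2 − 6z − 5) = 2z^3 + 2z^2 + 5.
N(3) = 77.

77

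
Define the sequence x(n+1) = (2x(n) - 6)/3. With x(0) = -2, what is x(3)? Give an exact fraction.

x(1) = (2·(-2) - 6)/3 = -10/3.
x(2) = (2·(-10/3) - 6)/3 = -38/9.
x(3) = (2·(-38/9) - 6)/3 = -130/27.

-130/27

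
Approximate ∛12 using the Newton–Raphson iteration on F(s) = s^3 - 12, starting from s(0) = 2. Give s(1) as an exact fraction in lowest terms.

F'(s) = 3s^2.
F(2) = -4, F'(2) = 12, so s(1) = 2 - (-4)/12 = 7/3.

7/3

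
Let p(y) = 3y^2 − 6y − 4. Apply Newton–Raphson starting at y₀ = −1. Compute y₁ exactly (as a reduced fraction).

−7/12

p'(y) = 6y − 6.
p(−1) = 5, p'(−1) = −12, so y₁ = (−1) − 5/(−12) = −7/12.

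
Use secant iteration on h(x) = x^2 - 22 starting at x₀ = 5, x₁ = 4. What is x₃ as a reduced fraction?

61/13

h(5) = 3, h(4) = -6. x₂ = 4 - (-6)·(4 - 5)/((-6) - 3) = 14/3.
h(4) = -6, h(14/3) = -2/9. x₃ = (14/3) - (-2/9)·((14/3) - 4)/((-2/9) - (-6)) = 61/13.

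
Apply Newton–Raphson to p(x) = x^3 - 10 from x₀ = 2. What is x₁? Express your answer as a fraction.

p'(x) = 3x^2.
p(2) = -2, p'(2) = 12, so x₁ = 2 - (-2)/12 = 13/6.

13/6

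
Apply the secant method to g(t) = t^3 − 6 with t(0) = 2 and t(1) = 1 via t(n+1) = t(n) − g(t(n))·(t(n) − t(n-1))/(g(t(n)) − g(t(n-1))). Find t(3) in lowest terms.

g(2) = 2, g(1) = −5. t(2) = 1 − (−5)·(1 − 2)/((−5) − 2) = 12/7.
g(1) = −5, g(12/7) = −330/343. t(3) = (12/7) − (−330/343)·((12/7) − 1)/((−330/343) − (−5)) = 522/277.

522/277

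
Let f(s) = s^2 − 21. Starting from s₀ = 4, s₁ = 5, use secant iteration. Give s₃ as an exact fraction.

f(4) = −5, f(5) = 4. s₂ = 5 − 4·(5 − 4)/(4 − (−5)) = 41/9.
f(5) = 4, f(41/9) = −20/81. s₃ = (41/9) − (−20/81)·((41/9) − 5)/((−20/81) − 4) = 197/43.

197/43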